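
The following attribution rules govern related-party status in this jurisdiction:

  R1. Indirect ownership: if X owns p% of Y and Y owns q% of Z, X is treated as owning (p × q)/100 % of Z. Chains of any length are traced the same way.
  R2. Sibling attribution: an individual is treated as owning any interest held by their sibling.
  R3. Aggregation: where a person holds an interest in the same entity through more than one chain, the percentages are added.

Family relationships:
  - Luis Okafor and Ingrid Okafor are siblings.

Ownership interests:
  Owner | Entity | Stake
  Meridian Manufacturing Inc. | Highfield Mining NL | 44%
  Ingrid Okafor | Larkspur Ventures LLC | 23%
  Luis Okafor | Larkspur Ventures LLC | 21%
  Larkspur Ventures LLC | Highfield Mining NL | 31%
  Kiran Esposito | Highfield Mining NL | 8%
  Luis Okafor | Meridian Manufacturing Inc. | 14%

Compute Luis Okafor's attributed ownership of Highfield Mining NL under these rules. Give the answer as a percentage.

By sibling attribution (R2), Luis Okafor is treated as also owning Ingrid Okafor's interest in Larkspur Ventures LLC, giving 21% + 23% = 44%.
Chain via Larkspur Ventures LLC (R1): 44% × 31% = 13.64% of Highfield Mining NL.
Chain via Meridian Manufacturing Inc. (R1): 14% × 44% = 6.16% of Highfield Mining NL.
Aggregating (R3): 13.64% + 6.16% = 19.8%.

19.8%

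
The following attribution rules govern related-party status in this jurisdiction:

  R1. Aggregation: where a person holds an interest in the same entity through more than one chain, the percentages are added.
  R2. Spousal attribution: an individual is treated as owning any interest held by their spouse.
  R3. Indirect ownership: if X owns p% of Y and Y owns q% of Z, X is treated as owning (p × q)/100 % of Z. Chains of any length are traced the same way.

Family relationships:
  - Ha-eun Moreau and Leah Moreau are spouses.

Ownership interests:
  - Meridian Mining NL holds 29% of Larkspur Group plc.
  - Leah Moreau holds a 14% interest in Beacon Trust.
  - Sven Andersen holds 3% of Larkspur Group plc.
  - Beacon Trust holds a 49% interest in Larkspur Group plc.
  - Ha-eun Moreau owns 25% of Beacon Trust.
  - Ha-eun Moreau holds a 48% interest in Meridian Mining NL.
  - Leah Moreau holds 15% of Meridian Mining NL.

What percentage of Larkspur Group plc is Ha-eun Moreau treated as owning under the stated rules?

37.38%

By spousal attribution (R2), Ha-eun Moreau is treated as also owning Leah Moreau's interest in Beacon Trust, giving 25% + 14% = 39%.
By spousal attribution (R2), Ha-eun Moreau is treated as also owning Leah Moreau's interest in Meridian Mining NL, giving 48% + 15% = 63%.
Chain via Beacon Trust (R3): 39% × 49% = 19.11% of Larkspur Group plc.
Chain via Meridian Mining NL (R3): 63% × 29% = 18.27% of Larkspur Group plc.
Aggregating (R1): 19.11% + 18.27% = 37.38%.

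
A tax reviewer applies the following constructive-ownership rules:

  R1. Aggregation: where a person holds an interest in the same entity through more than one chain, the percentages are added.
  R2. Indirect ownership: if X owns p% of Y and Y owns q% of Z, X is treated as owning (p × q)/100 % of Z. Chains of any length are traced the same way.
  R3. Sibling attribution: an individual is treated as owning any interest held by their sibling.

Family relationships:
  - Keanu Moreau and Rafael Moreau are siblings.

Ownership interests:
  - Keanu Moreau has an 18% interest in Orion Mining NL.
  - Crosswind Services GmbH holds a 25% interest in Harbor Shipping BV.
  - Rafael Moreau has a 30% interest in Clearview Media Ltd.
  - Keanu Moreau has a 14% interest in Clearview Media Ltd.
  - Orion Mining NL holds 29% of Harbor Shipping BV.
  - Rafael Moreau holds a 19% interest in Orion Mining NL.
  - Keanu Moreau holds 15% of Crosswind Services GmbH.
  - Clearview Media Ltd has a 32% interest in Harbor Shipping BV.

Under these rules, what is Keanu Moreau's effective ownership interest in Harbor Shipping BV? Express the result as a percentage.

By sibling attribution (R3), Keanu Moreau is treated as also owning Rafael Moreau's interest in Orion Mining NL, giving 18% + 19% = 37%.
By sibling attribution (R3), Keanu Moreau is treated as also owning Rafael Moreau's interest in Clearview Media Ltd, giving 14% + 30% = 44%.
Chain via Orion Mining NL (R2): 37% × 29% = 10.73% of Harbor Shipping BV.
Chain via Crosswind Services GmbH (R2): 15% × 25% = 3.75% of Harbor Shipping BV.
Chain via Clearview Media Ltd (R2): 44% × 32% = 14.08% of Harbor Shipping BV.
Aggregating (R1): 10.73% + 3.75% + 14.08% = 28.56%.

28.56%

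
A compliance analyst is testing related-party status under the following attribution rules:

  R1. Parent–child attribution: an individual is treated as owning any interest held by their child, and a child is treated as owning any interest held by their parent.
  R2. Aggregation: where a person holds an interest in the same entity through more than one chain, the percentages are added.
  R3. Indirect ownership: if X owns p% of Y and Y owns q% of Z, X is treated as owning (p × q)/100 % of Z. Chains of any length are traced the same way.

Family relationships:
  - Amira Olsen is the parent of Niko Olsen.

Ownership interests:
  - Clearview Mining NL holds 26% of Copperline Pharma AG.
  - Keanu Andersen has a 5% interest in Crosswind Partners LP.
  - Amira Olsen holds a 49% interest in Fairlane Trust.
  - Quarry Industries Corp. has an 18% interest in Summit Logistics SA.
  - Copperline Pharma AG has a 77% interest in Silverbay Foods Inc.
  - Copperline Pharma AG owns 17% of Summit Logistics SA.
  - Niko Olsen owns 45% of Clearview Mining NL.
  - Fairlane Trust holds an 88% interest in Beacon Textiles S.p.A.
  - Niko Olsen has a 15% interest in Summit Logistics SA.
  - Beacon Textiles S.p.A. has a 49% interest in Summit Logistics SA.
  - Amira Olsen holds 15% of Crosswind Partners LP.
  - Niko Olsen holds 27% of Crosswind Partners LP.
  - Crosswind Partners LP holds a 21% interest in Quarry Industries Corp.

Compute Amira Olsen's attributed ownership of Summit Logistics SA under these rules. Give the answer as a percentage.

39.7054%

By parent–child attribution (R1), Amira Olsen is treated as also owning Niko Olsen's interest in Crosswind Partners LP, giving 15% + 27% = 42%.
By parent–child attribution (R1), Amira Olsen is treated as owning Niko Olsen's 45% interest in Clearview Mining NL.
By parent–child attribution (R1), Amira Olsen is treated as owning Niko Olsen's 15% interest in Summit Logistics SA.
Chain via Crosswind Partners LP → Quarry Industries Corp. (R3): 42% × 21% × 18% = 1.5876% of Summit Logistics SA.
Chain via Fairlane Trust → Beacon Textiles S.p.A. (R3): 49% × 88% × 49% = 21.1288% of Summit Logistics SA.
Chain via Clearview Mining NL → Copperline Pharma AG (R3): 45% × 26% × 17% = 1.989% of Summit Logistics SA.
Direct interest in Summit Logistics SA: 15%.
Aggregating (R2): 1.5876% + 21.1288% + 1.989% + 15% = 39.7054%.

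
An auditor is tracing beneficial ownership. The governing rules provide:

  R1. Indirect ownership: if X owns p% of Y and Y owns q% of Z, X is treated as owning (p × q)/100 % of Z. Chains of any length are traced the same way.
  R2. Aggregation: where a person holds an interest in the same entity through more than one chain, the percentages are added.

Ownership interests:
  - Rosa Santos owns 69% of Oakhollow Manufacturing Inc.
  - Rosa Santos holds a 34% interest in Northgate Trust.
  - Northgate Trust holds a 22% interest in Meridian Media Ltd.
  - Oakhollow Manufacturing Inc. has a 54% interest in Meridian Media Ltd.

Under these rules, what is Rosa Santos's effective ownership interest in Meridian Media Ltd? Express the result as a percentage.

Chain via Northgate Trust (R1): 34% × 22% = 7.48% of Meridian Media Ltd.
Chain via Oakhollow Manufacturing Inc. (R1): 69% × 54% = 37.26% of Meridian Media Ltd.
Aggregating (R2): 7.48% + 37.26% = 44.74%.

44.74%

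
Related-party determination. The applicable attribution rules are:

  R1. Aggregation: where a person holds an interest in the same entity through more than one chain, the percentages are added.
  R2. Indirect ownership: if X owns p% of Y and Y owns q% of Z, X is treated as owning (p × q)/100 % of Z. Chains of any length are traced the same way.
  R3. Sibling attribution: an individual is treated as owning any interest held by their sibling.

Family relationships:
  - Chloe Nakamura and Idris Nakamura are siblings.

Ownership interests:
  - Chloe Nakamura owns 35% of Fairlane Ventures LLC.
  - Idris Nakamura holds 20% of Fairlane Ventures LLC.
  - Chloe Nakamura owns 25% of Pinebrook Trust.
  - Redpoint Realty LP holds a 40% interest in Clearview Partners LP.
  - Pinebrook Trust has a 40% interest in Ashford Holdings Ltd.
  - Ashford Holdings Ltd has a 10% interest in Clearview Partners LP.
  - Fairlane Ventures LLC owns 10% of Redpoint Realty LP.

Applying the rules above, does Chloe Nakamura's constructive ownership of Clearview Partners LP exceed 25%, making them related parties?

By sibling attribution (R3), Chloe Nakamura is treated as also owning Idris Nakamura's interest in Fairlane Ventures LLC, giving 35% + 20% = 55%.
Chain via Pinebrook Trust → Ashford Holdings Ltd (R2): 25% × 40% × 10% = 1% of Clearview Partners LP.
Chain via Fairlane Ventures LLC → Redpoint Realty LP (R2): 55% × 10% × 40% = 2.2% of Clearview Partners LP.
Aggregating (R1): 1% + 2.2% = 3.2%.
3.2% does not exceed the 25% threshold, so Chloe is not a related party to Clearview Partners LP.

No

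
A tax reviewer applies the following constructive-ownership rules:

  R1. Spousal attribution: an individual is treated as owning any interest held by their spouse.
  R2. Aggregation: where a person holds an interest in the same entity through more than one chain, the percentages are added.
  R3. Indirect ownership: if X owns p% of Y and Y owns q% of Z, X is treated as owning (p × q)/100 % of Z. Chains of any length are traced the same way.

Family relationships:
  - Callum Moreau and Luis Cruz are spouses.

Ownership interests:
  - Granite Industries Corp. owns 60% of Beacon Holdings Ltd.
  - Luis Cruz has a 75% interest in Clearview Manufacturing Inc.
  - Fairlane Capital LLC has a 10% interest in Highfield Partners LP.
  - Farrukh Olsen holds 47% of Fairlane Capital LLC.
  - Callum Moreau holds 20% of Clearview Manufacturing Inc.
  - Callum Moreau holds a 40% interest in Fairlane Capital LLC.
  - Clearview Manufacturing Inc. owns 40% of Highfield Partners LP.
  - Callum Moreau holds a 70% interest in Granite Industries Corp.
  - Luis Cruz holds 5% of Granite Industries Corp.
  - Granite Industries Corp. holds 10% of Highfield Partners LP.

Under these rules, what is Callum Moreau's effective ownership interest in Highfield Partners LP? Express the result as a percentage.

49.5%

By spousal attribution (R1), Callum Moreau is treated as also owning Luis Cruz's interest in Granite Industries Corp, giving 70% + 5% = 75%.
By spousal attribution (R1), Callum Moreau is treated as also owning Luis Cruz's interest in Clearview Manufacturing Inc, giving 20% + 75% = 95%.
Chain via Granite Industries Corp. (R3): 75% × 10% = 7.5% of Highfield Partners LP.
Chain via Clearview Manufacturing Inc. (R3): 95% × 40% = 38% of Highfield Partners LP.
Chain via Fairlane Capital LLC (R3): 40% × 10% = 4% of Highfield Partners LP.
Aggregating (R2): 7.5% + 38% + 4% = 49.5%.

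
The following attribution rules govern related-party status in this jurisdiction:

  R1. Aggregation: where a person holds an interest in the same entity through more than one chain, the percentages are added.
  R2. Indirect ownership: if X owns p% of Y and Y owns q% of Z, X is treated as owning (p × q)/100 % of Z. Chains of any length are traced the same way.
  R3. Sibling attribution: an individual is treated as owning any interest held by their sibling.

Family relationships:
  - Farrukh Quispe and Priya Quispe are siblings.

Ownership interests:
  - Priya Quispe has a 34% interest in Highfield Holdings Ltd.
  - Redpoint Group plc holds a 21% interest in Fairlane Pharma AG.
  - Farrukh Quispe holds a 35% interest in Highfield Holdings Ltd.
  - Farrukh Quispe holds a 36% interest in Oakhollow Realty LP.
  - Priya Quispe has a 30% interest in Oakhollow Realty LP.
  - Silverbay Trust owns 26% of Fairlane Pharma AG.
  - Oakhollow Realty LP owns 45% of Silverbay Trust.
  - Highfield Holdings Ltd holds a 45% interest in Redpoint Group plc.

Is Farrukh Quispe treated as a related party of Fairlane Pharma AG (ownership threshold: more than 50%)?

No

By sibling attribution (R3), Farrukh Quispe is treated as also owning Priya Quispe's interest in Oakhollow Realty LP, giving 36% + 30% = 66%.
By sibling attribution (R3), Farrukh Quispe is treated as also owning Priya Quispe's interest in Highfield Holdings Ltd, giving 35% + 34% = 69%.
Chain via Oakhollow Realty LP → Silverbay Trust (R2): 66% × 45% × 26% = 7.722% of Fairlane Pharma AG.
Chain via Highfield Holdings Ltd → Redpoint Group plc (R2): 69% × 45% × 21% = 6.5205% of Fairlane Pharma AG.
Aggregating (R1): 7.722% + 6.5205% = 14.2425%.
14.2425% does not exceed the 50% threshold, so Farrukh is not a related party to Fairlane Pharma AG.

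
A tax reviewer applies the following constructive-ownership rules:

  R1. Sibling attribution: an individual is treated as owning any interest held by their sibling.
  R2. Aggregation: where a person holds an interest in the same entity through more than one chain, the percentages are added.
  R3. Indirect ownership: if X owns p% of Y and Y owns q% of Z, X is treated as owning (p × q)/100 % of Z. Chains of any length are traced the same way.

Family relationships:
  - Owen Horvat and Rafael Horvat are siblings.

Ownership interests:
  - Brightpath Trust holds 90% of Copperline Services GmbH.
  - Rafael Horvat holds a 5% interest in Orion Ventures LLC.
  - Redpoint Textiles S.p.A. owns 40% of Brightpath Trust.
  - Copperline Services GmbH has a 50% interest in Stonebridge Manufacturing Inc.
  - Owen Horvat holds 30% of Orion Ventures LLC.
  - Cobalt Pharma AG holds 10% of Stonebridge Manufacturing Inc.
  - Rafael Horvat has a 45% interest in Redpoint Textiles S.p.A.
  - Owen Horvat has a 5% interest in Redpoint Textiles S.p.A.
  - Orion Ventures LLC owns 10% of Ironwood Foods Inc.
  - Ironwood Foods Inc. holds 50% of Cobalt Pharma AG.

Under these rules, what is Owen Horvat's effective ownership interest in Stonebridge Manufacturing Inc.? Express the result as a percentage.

9.175%

By sibling attribution (R1), Owen Horvat is treated as also owning Rafael Horvat's interest in Orion Ventures LLC, giving 30% + 5% = 35%.
By sibling attribution (R1), Owen Horvat is treated as also owning Rafael Horvat's interest in Redpoint Textiles S.p.A, giving 5% + 45% = 50%.
Chain via Orion Ventures LLC → Ironwood Foods Inc. → Cobalt Pharma AG (R3): 35% × 10% × 50% × 10% = 0.175% of Stonebridge Manufacturing Inc.
Chain via Redpoint Textiles S.p.A. → Brightpath Trust → Copperline Services GmbH (R3): 50% × 40% × 90% × 50% = 9% of Stonebridge Manufacturing Inc.
Aggregating (R2): 0.175% + 9% = 9.175%.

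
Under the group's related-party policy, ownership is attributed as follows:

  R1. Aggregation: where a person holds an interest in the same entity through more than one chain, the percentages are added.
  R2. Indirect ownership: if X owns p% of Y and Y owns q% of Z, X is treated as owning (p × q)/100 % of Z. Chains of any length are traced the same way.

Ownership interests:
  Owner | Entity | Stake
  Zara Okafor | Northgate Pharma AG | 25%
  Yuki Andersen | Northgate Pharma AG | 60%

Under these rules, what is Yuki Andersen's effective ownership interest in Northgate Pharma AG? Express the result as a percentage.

60%

Direct interest in Northgate Pharma AG: 60%.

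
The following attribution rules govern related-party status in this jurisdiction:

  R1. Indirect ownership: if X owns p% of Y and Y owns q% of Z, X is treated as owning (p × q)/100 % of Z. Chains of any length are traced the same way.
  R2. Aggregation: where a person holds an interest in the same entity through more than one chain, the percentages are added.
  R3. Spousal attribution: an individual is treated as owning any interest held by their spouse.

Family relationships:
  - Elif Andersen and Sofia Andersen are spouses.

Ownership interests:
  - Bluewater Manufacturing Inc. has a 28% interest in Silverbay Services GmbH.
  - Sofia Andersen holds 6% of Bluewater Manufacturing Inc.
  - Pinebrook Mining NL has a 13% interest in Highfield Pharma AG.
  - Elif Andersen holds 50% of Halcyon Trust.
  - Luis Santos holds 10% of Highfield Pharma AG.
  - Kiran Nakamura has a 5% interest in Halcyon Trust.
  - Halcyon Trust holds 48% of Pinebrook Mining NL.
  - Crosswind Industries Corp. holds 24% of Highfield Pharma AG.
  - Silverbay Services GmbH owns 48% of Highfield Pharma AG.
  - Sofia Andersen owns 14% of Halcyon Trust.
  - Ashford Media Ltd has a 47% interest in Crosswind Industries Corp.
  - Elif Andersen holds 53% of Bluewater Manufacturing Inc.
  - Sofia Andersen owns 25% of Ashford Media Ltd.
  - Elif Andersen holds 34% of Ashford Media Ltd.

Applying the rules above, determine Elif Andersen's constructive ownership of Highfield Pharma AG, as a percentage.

18.5784%

By spousal attribution (R3), Elif Andersen is treated as also owning Sofia Andersen's interest in Ashford Media Ltd, giving 34% + 25% = 59%.
By spousal attribution (R3), Elif Andersen is treated as also owning Sofia Andersen's interest in Halcyon Trust, giving 50% + 14% = 64%.
By spousal attribution (R3), Elif Andersen is treated as also owning Sofia Andersen's interest in Bluewater Manufacturing Inc, giving 53% + 6% = 59%.
Chain via Ashford Media Ltd → Crosswind Industries Corp. (R1): 59% × 47% × 24% = 6.6552% of Highfield Pharma AG.
Chain via Halcyon Trust → Pinebrook Mining NL (R1): 64% × 48% × 13% = 3.9936% of Highfield Pharma AG.
Chain via Bluewater Manufacturing Inc. → Silverbay Services GmbH (R1): 59% × 28% × 48% = 7.9296% of Highfield Pharma AG.
Aggregating (R2): 6.6552% + 3.9936% + 7.9296% = 18.5784%.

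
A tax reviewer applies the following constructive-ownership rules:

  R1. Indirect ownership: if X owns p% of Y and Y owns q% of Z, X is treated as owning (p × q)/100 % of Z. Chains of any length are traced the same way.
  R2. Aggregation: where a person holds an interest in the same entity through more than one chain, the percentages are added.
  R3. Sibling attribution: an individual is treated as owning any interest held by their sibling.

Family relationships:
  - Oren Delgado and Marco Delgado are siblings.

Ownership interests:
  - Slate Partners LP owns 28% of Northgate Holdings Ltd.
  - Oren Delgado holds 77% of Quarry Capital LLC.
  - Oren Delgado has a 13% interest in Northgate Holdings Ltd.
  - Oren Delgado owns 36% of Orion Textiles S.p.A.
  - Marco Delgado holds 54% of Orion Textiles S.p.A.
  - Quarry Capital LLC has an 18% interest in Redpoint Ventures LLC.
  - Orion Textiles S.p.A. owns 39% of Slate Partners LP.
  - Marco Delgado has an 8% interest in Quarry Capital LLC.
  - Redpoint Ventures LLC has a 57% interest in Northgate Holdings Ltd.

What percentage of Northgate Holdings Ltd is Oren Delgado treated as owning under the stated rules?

By sibling attribution (R3), Oren Delgado is treated as also owning Marco Delgado's interest in Orion Textiles S.p.A, giving 36% + 54% = 90%.
By sibling attribution (R3), Oren Delgado is treated as also owning Marco Delgado's interest in Quarry Capital LLC, giving 77% + 8% = 85%.
Chain via Orion Textiles S.p.A. → Slate Partners LP (R1): 90% × 39% × 28% = 9.828% of Northgate Holdings Ltd.
Chain via Quarry Capital LLC → Redpoint Ventures LLC (R1): 85% × 18% × 57% = 8.721% of Northgate Holdings Ltd.
Direct interest in Northgate Holdings Ltd: 13%.
Aggregating (R2): 9.828% + 8.721% + 13% = 31.549%.

31.549%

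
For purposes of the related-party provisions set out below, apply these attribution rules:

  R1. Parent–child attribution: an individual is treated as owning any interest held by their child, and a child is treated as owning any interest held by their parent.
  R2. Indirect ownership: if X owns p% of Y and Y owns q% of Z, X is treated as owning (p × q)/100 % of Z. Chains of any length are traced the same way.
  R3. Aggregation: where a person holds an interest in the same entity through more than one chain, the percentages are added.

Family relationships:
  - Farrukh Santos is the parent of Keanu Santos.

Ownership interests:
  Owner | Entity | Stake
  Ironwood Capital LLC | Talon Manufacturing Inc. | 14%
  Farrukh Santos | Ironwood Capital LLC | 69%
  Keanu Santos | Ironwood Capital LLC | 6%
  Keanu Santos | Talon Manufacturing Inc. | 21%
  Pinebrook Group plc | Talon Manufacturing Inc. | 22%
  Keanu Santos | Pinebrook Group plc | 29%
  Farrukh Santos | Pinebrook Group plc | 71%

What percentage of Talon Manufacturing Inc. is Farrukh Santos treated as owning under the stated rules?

By parent–child attribution (R1), Farrukh Santos is treated as also owning Keanu Santos's interest in Ironwood Capital LLC, giving 69% + 6% = 75%.
By parent–child attribution (R1), Farrukh Santos is treated as also owning Keanu Santos's interest in Pinebrook Group plc, giving 71% + 29% = 100%.
By parent–child attribution (R1), Farrukh Santos is treated as owning Keanu Santos's 21% interest in Talon Manufacturing Inc.
Chain via Ironwood Capital LLC (R2): 75% × 14% = 10.5% of Talon Manufacturing Inc.
Chain via Pinebrook Group plc (R2): 100% × 22% = 22% of Talon Manufacturing Inc.
Direct interest in Talon Manufacturing Inc: 21%.
Aggregating (R3): 10.5% + 22% + 21% = 53.5%.

53.5%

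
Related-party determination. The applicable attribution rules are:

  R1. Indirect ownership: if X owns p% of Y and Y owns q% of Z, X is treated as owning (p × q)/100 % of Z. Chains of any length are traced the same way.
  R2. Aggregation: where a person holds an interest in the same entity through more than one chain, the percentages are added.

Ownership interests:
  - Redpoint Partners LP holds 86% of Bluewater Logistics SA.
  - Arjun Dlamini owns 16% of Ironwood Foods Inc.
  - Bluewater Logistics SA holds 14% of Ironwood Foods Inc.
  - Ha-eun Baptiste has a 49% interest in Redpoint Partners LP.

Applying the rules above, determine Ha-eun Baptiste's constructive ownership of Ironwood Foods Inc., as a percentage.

Chain via Redpoint Partners LP → Bluewater Logistics SA (R1): 49% × 86% × 14% = 5.8996% of Ironwood Foods Inc.

5.8996%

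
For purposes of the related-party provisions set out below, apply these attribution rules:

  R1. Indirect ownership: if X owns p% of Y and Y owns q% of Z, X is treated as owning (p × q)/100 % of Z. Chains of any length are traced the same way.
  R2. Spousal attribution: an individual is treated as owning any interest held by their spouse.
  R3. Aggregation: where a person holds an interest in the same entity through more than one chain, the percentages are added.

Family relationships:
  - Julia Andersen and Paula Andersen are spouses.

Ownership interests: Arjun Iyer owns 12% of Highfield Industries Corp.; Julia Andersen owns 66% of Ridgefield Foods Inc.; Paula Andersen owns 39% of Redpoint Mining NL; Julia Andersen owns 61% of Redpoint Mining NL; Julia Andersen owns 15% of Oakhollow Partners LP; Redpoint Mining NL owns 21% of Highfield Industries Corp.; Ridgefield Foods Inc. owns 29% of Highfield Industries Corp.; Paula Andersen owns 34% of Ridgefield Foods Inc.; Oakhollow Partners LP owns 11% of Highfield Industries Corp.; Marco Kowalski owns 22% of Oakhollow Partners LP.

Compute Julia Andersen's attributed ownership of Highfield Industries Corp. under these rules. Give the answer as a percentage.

51.65%

By spousal attribution (R2), Julia Andersen is treated as also owning Paula Andersen's interest in Redpoint Mining NL, giving 61% + 39% = 100%.
By spousal attribution (R2), Julia Andersen is treated as also owning Paula Andersen's interest in Ridgefield Foods Inc, giving 66% + 34% = 100%.
Chain via Redpoint Mining NL (R1): 100% × 21% = 21% of Highfield Industries Corp.
Chain via Ridgefield Foods Inc. (R1): 100% × 29% = 29% of Highfield Industries Corp.
Chain via Oakhollow Partners LP (R1): 15% × 11% = 1.65% of Highfield Industries Corp.
Aggregating (R3): 21% + 29% + 1.65% = 51.65%.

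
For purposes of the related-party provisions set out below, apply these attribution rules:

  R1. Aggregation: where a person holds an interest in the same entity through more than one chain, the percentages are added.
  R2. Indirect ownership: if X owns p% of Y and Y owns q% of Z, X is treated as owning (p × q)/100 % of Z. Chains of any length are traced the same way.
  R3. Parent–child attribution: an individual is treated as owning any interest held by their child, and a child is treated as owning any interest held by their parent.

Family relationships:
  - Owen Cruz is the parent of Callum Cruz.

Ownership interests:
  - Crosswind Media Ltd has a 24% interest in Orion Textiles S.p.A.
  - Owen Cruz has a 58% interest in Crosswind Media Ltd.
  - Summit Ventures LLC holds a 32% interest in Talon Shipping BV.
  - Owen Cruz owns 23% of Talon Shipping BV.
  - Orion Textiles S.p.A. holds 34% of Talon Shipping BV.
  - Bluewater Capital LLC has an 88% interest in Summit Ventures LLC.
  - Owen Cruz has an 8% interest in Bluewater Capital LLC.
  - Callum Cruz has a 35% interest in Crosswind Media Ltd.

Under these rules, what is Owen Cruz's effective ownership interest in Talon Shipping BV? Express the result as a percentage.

By parent–child attribution (R3), Owen Cruz is treated as also owning Callum Cruz's interest in Crosswind Media Ltd, giving 58% + 35% = 93%.
Chain via Bluewater Capital LLC → Summit Ventures LLC (R2): 8% × 88% × 32% = 2.2528% of Talon Shipping BV.
Chain via Crosswind Media Ltd → Orion Textiles S.p.A. (R2): 93% × 24% × 34% = 7.5888% of Talon Shipping BV.
Direct interest in Talon Shipping BV: 23%.
Aggregating (R1): 2.2528% + 7.5888% + 23% = 32.8416%.

32.8416%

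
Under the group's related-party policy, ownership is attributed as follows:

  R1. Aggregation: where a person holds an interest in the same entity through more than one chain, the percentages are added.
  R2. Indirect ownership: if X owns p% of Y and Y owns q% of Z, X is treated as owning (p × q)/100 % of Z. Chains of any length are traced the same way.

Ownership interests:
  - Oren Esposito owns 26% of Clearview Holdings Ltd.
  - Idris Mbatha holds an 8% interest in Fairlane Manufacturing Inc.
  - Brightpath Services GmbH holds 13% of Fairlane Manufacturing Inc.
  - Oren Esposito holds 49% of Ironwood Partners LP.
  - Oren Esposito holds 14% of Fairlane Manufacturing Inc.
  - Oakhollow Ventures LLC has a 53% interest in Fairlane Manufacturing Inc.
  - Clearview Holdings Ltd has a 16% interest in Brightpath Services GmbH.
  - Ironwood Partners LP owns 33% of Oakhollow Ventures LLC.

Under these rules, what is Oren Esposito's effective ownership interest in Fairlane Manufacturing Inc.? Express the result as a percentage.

23.1109%

Chain via Ironwood Partners LP → Oakhollow Ventures LLC (R2): 49% × 33% × 53% = 8.5701% of Fairlane Manufacturing Inc.
Chain via Clearview Holdings Ltd → Brightpath Services GmbH (R2): 26% × 16% × 13% = 0.5408% of Fairlane Manufacturing Inc.
Direct interest in Fairlane Manufacturing Inc: 14%.
Aggregating (R1): 8.5701% + 0.5408% + 14% = 23.1109%.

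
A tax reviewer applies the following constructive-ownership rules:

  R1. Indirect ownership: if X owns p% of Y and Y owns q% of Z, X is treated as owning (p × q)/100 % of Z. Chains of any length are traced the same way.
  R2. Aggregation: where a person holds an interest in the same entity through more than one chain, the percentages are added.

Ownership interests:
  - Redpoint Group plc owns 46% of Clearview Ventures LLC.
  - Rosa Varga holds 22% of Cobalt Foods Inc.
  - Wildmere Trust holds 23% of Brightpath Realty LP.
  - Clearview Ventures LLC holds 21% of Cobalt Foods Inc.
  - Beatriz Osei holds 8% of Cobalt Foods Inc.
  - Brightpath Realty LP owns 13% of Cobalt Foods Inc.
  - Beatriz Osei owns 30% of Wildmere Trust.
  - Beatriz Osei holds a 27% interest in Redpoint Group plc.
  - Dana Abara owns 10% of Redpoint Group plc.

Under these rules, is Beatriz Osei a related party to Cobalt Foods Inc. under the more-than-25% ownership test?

No

Chain via Redpoint Group plc → Clearview Ventures LLC (R1): 27% × 46% × 21% = 2.6082% of Cobalt Foods Inc.
Chain via Wildmere Trust → Brightpath Realty LP (R1): 30% × 23% × 13% = 0.897% of Cobalt Foods Inc.
Direct interest in Cobalt Foods Inc: 8%.
Aggregating (R2): 2.6082% + 0.897% + 8% = 11.5052%.
11.5052% does not exceed the 25% threshold, so Beatriz is not a related party to Cobalt Foods Inc.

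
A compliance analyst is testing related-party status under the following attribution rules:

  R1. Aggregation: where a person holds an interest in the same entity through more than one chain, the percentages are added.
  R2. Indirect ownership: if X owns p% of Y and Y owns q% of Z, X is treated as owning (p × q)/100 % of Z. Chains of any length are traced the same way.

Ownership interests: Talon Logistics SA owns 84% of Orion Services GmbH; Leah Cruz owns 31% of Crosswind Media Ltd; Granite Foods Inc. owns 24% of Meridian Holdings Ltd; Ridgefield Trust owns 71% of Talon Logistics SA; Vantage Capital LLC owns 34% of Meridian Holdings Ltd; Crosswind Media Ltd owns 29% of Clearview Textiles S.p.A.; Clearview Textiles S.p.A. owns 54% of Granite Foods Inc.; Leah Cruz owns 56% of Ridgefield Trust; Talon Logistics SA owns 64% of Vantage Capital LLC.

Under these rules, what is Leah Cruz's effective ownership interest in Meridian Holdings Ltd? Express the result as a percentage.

Chain via Crosswind Media Ltd → Clearview Textiles S.p.A. → Granite Foods Inc. (R2): 31% × 29% × 54% × 24% = 1.165104% of Meridian Holdings Ltd.
Chain via Ridgefield Trust → Talon Logistics SA → Vantage Capital LLC (R2): 56% × 71% × 64% × 34% = 8.651776% of Meridian Holdings Ltd.
Aggregating (R1): 1.165104% + 8.651776% = 9.81688%.

9.81688%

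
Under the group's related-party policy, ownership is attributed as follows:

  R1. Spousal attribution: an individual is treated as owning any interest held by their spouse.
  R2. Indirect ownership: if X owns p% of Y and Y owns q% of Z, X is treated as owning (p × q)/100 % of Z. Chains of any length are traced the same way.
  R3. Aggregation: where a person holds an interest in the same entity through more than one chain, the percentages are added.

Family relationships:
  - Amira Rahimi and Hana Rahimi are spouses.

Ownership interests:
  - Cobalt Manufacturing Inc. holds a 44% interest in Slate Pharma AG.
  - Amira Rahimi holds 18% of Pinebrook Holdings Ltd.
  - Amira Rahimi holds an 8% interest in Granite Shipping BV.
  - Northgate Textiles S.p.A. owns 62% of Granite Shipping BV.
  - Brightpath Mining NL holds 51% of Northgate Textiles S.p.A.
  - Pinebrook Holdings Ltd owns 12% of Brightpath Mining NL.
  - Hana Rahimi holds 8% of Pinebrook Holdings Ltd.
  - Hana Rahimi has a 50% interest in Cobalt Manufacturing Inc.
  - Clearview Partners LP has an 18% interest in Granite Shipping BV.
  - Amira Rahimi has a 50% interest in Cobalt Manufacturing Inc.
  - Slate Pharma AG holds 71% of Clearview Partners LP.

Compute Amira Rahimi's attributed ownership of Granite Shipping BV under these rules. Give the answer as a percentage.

By spousal attribution (R1), Amira Rahimi is treated as also owning Hana Rahimi's interest in Cobalt Manufacturing Inc, giving 50% + 50% = 100%.
By spousal attribution (R1), Amira Rahimi is treated as also owning Hana Rahimi's interest in Pinebrook Holdings Ltd, giving 18% + 8% = 26%.
Chain via Cobalt Manufacturing Inc. → Slate Pharma AG → Clearview Partners LP (R2): 100% × 44% × 71% × 18% = 5.6232% of Granite Shipping BV.
Chain via Pinebrook Holdings Ltd → Brightpath Mining NL → Northgate Textiles S.p.A. (R2): 26% × 12% × 51% × 62% = 0.986544% of Granite Shipping BV.
Direct interest in Granite Shipping BV: 8%.
Aggregating (R3): 5.6232% + 0.986544% + 8% = 14.609744%.

14.609744%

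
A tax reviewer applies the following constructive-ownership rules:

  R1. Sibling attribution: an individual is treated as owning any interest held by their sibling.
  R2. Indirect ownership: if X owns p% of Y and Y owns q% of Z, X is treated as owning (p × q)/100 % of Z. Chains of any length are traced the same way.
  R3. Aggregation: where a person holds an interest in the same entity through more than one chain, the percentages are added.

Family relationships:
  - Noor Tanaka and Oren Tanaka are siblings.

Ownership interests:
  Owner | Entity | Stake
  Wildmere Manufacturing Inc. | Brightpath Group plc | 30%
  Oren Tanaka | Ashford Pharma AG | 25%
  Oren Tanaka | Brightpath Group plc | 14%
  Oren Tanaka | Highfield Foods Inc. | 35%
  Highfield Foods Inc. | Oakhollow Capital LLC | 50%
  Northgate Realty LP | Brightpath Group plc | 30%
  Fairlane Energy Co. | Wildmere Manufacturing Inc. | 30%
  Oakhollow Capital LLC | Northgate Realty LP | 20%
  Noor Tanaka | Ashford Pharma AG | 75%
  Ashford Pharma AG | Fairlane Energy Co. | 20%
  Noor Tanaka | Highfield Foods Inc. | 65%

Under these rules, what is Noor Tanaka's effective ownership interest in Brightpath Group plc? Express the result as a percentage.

By sibling attribution (R1), Noor Tanaka is treated as also owning Oren Tanaka's interest in Ashford Pharma AG, giving 75% + 25% = 100%.
By sibling attribution (R1), Noor Tanaka is treated as also owning Oren Tanaka's interest in Highfield Foods Inc, giving 65% + 35% = 100%.
By sibling attribution (R1), Noor Tanaka is treated as owning Oren Tanaka's 14% interest in Brightpath Group plc.
Chain via Ashford Pharma AG → Fairlane Energy Co. → Wildmere Manufacturing Inc. (R2): 100% × 20% × 30% × 30% = 1.8% of Brightpath Group plc.
Chain via Highfield Foods Inc. → Oakhollow Capital LLC → Northgate Realty LP (R2): 100% × 50% × 20% × 30% = 3% of Brightpath Group plc.
Direct interest in Brightpath Group plc: 14%.
Aggregating (R3): 1.8% + 3% + 14% = 18.8%.

18.8%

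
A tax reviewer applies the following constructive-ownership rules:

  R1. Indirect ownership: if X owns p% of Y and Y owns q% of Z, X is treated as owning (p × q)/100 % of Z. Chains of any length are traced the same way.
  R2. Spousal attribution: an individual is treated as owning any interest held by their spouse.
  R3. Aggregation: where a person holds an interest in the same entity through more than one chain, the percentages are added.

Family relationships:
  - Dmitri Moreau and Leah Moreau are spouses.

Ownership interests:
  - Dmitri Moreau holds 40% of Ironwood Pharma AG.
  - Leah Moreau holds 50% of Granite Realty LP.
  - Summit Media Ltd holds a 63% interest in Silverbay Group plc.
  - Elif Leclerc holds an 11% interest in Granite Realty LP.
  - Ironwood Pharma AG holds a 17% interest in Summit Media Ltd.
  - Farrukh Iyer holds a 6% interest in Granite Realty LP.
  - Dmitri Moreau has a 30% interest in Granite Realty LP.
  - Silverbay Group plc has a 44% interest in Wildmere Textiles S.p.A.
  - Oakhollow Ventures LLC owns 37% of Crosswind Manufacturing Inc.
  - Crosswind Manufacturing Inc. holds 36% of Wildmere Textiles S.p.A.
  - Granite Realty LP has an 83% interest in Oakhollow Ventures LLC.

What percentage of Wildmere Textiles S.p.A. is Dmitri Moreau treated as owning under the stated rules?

By spousal attribution (R2), Dmitri Moreau is treated as also owning Leah Moreau's interest in Granite Realty LP, giving 30% + 50% = 80%.
Chain via Granite Realty LP → Oakhollow Ventures LLC → Crosswind Manufacturing Inc. (R1): 80% × 83% × 37% × 36% = 8.84448% of Wildmere Textiles S.p.A.
Chain via Ironwood Pharma AG → Summit Media Ltd → Silverbay Group plc (R1): 40% × 17% × 63% × 44% = 1.88496% of Wildmere Textiles S.p.A.
Aggregating (R3): 8.84448% + 1.88496% = 10.72944%.

10.72944%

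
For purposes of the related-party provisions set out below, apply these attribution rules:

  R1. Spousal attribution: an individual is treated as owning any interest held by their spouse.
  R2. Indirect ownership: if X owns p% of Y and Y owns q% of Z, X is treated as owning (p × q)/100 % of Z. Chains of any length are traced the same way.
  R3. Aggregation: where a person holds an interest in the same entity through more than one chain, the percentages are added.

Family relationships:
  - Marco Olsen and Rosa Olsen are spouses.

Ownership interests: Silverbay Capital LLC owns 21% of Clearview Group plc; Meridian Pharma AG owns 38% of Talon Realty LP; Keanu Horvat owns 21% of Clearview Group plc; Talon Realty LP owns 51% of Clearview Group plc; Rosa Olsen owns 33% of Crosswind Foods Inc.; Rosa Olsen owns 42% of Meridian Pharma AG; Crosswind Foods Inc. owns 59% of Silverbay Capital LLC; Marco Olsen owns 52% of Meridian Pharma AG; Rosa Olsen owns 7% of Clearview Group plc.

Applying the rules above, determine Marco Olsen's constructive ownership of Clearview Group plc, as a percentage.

By spousal attribution (R1), Marco Olsen is treated as also owning Rosa Olsen's interest in Meridian Pharma AG, giving 52% + 42% = 94%.
By spousal attribution (R1), Marco Olsen is treated as owning Rosa Olsen's 33% interest in Crosswind Foods Inc.
By spousal attribution (R1), Marco Olsen is treated as owning Rosa Olsen's 7% interest in Clearview Group plc.
Chain via Meridian Pharma AG → Talon Realty LP (R2): 94% × 38% × 51% = 18.2172% of Clearview Group plc.
Chain via Crosswind Foods Inc. → Silverbay Capital LLC (R2): 33% × 59% × 21% = 4.0887% of Clearview Group plc.
Direct interest in Clearview Group plc: 7%.
Aggregating (R3): 18.2172% + 4.0887% + 7% = 29.3059%.

29.3059%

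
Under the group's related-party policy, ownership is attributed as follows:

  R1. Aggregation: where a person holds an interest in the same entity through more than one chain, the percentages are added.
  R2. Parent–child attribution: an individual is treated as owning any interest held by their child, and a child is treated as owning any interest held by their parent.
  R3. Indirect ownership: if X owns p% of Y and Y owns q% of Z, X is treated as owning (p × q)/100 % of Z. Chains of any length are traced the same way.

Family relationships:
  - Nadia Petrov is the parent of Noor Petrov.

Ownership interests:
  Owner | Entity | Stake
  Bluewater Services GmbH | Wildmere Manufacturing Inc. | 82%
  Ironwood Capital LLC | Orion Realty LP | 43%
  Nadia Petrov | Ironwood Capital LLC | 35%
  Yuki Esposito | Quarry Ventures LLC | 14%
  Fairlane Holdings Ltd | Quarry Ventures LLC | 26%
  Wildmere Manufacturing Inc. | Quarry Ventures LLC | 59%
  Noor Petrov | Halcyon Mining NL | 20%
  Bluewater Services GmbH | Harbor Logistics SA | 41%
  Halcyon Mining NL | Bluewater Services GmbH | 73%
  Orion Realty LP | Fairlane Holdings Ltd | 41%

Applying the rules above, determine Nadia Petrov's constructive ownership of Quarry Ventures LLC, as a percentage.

8.66781%

By parent–child attribution (R2), Nadia Petrov is treated as owning Noor Petrov's 20% interest in Halcyon Mining NL.
Chain via Ironwood Capital LLC → Orion Realty LP → Fairlane Holdings Ltd (R3): 35% × 43% × 41% × 26% = 1.60433% of Quarry Ventures LLC.
Chain via Halcyon Mining NL → Bluewater Services GmbH → Wildmere Manufacturing Inc. (R3): 20% × 73% × 82% × 59% = 7.06348% of Quarry Ventures LLC.
Aggregating (R1): 1.60433% + 7.06348% = 8.66781%.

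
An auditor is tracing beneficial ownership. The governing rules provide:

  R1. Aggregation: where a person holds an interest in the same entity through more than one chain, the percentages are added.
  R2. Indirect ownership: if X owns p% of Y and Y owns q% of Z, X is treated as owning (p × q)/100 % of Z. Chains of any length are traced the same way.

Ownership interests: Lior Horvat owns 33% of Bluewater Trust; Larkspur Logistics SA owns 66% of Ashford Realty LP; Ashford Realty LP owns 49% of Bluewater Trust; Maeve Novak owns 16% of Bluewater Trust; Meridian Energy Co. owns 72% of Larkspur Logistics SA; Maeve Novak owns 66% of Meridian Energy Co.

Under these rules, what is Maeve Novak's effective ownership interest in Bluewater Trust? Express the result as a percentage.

Chain via Meridian Energy Co. → Larkspur Logistics SA → Ashford Realty LP (R2): 66% × 72% × 66% × 49% = 15.367968% of Bluewater Trust.
Direct interest in Bluewater Trust: 16%.
Aggregating (R1): 15.367968% + 16% = 31.367968%.

31.367968%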